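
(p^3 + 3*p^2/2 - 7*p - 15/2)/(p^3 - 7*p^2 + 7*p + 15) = (2*p^2 + p - 15)/(2*(p^2 - 8*p + 15))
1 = 1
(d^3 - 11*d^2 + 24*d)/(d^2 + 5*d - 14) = d*(d^2 - 11*d + 24)/(d^2 + 5*d - 14)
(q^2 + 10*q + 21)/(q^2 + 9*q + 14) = (q + 3)/(q + 2)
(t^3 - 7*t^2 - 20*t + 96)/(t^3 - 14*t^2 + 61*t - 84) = (t^2 - 4*t - 32)/(t^2 - 11*t + 28)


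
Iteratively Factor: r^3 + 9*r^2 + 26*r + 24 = (r + 3)*(r^2 + 6*r + 8) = (r + 3)*(r + 4)*(r + 2)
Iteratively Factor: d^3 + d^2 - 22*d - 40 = (d - 5)*(d^2 + 6*d + 8) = (d - 5)*(d + 2)*(d + 4)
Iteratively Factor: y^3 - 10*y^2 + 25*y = (y - 5)*(y^2 - 5*y) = (y - 5)^2*(y)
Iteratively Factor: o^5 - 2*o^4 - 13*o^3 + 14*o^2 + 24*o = (o - 2)*(o^4 - 13*o^2 - 12*o) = (o - 2)*(o + 3)*(o^3 - 3*o^2 - 4*o) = (o - 4)*(o - 2)*(o + 3)*(o^2 + o) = o*(o - 4)*(o - 2)*(o + 3)*(o + 1)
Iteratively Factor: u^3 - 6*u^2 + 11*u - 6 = (u - 1)*(u^2 - 5*u + 6) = (u - 3)*(u - 1)*(u - 2)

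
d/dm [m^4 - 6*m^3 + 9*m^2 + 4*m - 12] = 4*m^3 - 18*m^2 + 18*m + 4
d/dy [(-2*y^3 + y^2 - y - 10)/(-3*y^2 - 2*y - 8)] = (6*y^4 + 8*y^3 + 43*y^2 - 76*y - 12)/(9*y^4 + 12*y^3 + 52*y^2 + 32*y + 64)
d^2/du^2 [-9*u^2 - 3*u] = -18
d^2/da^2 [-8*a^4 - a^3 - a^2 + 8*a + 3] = -96*a^2 - 6*a - 2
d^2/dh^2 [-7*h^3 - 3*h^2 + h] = -42*h - 6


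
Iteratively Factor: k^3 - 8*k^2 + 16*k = (k - 4)*(k^2 - 4*k) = (k - 4)^2*(k)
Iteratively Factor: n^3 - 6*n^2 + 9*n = (n - 3)*(n^2 - 3*n) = n*(n - 3)*(n - 3)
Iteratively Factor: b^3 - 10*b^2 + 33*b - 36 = (b - 4)*(b^2 - 6*b + 9) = (b - 4)*(b - 3)*(b - 3)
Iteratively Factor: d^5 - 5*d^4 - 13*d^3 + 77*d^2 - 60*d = (d - 5)*(d^4 - 13*d^2 + 12*d) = (d - 5)*(d - 3)*(d^3 + 3*d^2 - 4*d) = d*(d - 5)*(d - 3)*(d^2 + 3*d - 4) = d*(d - 5)*(d - 3)*(d - 1)*(d + 4)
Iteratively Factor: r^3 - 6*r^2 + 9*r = (r - 3)*(r^2 - 3*r) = (r - 3)^2*(r)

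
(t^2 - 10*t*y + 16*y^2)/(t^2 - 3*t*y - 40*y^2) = (t - 2*y)/(t + 5*y)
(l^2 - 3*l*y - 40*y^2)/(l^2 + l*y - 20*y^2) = (-l + 8*y)/(-l + 4*y)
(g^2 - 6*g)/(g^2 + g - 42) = g/(g + 7)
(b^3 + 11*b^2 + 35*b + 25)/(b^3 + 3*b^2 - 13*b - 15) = (b + 5)/(b - 3)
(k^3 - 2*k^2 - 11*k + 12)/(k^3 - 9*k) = (k^2 - 5*k + 4)/(k*(k - 3))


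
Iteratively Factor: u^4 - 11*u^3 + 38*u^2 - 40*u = (u - 5)*(u^3 - 6*u^2 + 8*u) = u*(u - 5)*(u^2 - 6*u + 8) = u*(u - 5)*(u - 4)*(u - 2)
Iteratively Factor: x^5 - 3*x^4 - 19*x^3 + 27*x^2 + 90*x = (x)*(x^4 - 3*x^3 - 19*x^2 + 27*x + 90) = x*(x + 2)*(x^3 - 5*x^2 - 9*x + 45) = x*(x - 3)*(x + 2)*(x^2 - 2*x - 15) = x*(x - 3)*(x + 2)*(x + 3)*(x - 5)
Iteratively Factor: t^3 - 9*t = (t + 3)*(t^2 - 3*t) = t*(t + 3)*(t - 3)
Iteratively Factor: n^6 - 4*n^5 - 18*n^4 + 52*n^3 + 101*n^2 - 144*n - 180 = (n + 3)*(n^5 - 7*n^4 + 3*n^3 + 43*n^2 - 28*n - 60) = (n + 1)*(n + 3)*(n^4 - 8*n^3 + 11*n^2 + 32*n - 60) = (n - 3)*(n + 1)*(n + 3)*(n^3 - 5*n^2 - 4*n + 20) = (n - 5)*(n - 3)*(n + 1)*(n + 3)*(n^2 - 4) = (n - 5)*(n - 3)*(n - 2)*(n + 1)*(n + 3)*(n + 2)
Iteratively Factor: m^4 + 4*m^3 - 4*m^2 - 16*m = (m)*(m^3 + 4*m^2 - 4*m - 16) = m*(m - 2)*(m^2 + 6*m + 8) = m*(m - 2)*(m + 4)*(m + 2)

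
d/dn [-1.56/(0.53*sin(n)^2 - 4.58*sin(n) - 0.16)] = (1.6536*sin(n) - 7.1448)*cos(n)/(-0.53*sin(n)^2 + 4.58*sin(n) + 0.16)^2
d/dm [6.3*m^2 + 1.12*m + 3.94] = 12.6*m + 1.12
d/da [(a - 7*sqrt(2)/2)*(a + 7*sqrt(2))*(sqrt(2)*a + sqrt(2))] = 3*sqrt(2)*a^2 + 2*sqrt(2)*a + 14*a - 49*sqrt(2) + 7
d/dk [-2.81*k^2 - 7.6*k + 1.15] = -5.62*k - 7.6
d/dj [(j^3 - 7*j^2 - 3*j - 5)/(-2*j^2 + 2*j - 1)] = (-2*j^4 + 4*j^3 - 23*j^2 - 6*j + 13)/(4*j^4 - 8*j^3 + 8*j^2 - 4*j + 1)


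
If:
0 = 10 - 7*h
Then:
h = 10/7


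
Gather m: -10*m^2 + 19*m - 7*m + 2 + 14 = -10*m^2 + 12*m + 16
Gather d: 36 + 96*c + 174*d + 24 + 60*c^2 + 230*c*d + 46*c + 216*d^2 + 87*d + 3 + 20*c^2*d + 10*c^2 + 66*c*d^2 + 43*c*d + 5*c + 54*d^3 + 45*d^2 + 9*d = 70*c^2 + 147*c + 54*d^3 + d^2*(66*c + 261) + d*(20*c^2 + 273*c + 270) + 63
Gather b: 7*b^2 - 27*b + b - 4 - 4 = 7*b^2 - 26*b - 8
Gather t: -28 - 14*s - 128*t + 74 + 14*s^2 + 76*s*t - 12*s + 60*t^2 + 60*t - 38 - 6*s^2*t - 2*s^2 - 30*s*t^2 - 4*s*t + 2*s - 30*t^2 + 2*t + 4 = 12*s^2 - 24*s + t^2*(30 - 30*s) + t*(-6*s^2 + 72*s - 66) + 12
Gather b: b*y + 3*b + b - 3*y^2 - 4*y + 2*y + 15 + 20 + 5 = b*(y + 4) - 3*y^2 - 2*y + 40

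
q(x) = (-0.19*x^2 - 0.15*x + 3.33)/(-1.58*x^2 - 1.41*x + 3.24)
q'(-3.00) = -0.51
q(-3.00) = -0.31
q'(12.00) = 0.00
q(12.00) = 0.11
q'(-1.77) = -19.66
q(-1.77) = 3.82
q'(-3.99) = -0.12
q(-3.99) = -0.06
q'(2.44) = 0.29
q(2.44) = -0.19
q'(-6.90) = -0.02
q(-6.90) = 0.08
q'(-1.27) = -1.22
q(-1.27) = 1.29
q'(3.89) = 0.06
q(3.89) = 0.00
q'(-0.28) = 0.13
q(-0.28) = 0.96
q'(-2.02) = -112.10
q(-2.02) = -7.96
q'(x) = (-0.38*x - 0.15)/(-1.58*x^2 - 1.41*x + 3.24) + (3.16*x + 1.41)*(-0.19*x^2 - 0.15*x + 3.33)/(-1.58*x^2 - 1.41*x + 3.24)^2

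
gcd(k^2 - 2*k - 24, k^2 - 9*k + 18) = k - 6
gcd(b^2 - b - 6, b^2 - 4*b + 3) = b - 3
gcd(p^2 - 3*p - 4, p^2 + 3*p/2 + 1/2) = p + 1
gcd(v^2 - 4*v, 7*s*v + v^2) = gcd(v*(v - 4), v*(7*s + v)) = v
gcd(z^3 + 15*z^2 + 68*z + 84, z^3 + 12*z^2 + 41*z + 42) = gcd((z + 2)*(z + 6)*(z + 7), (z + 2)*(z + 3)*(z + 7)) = z^2 + 9*z + 14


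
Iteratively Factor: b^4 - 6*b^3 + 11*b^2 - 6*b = (b)*(b^3 - 6*b^2 + 11*b - 6) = b*(b - 3)*(b^2 - 3*b + 2) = b*(b - 3)*(b - 2)*(b - 1)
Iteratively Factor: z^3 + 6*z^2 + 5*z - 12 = (z - 1)*(z^2 + 7*z + 12) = (z - 1)*(z + 3)*(z + 4)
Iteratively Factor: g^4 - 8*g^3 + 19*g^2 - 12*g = (g)*(g^3 - 8*g^2 + 19*g - 12) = g*(g - 3)*(g^2 - 5*g + 4) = g*(g - 4)*(g - 3)*(g - 1)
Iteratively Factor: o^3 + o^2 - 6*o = (o - 2)*(o^2 + 3*o) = (o - 2)*(o + 3)*(o)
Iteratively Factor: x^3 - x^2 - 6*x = (x - 3)*(x^2 + 2*x) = x*(x - 3)*(x + 2)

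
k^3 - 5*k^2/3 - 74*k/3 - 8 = (k - 6)*(k + 1/3)*(k + 4)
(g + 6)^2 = g^2 + 12*g + 36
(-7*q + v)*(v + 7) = -7*q*v - 49*q + v^2 + 7*v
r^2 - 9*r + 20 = (r - 5)*(r - 4)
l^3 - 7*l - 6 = (l - 3)*(l + 1)*(l + 2)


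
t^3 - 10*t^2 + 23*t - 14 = (t - 7)*(t - 2)*(t - 1)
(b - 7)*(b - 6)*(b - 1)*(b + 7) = b^4 - 7*b^3 - 43*b^2 + 343*b - 294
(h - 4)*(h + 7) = h^2 + 3*h - 28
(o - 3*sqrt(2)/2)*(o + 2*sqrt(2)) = o^2 + sqrt(2)*o/2 - 6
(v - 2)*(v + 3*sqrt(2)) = v^2 - 2*v + 3*sqrt(2)*v - 6*sqrt(2)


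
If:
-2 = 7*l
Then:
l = -2/7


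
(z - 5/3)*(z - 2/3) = z^2 - 7*z/3 + 10/9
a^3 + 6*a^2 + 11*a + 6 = (a + 1)*(a + 2)*(a + 3)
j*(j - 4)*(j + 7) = j^3 + 3*j^2 - 28*j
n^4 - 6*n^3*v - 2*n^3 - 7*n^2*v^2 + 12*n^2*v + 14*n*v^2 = n*(n - 2)*(n - 7*v)*(n + v)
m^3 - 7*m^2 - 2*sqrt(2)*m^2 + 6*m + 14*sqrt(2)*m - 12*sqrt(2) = (m - 6)*(m - 1)*(m - 2*sqrt(2))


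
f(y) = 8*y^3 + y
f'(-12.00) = 3457.00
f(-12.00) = -13836.00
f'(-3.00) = 217.00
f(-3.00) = -219.00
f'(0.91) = 20.87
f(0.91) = 6.94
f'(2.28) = 125.76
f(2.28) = 97.10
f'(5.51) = 729.64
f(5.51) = 1343.78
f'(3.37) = 273.57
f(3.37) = 309.55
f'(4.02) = 388.85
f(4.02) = 523.74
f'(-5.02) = 605.81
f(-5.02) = -1017.07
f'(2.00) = 97.00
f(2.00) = 66.00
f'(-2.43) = 142.72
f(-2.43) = -117.22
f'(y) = 24*y^2 + 1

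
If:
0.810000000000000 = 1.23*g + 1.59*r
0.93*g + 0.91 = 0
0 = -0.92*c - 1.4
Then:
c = -1.52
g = -0.98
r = 1.27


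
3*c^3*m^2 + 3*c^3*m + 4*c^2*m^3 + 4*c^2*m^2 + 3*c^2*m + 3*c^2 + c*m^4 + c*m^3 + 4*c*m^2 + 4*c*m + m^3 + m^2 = (c + m)*(3*c + m)*(m + 1)*(c*m + 1)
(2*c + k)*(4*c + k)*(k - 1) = 8*c^2*k - 8*c^2 + 6*c*k^2 - 6*c*k + k^3 - k^2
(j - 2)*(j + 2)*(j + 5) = j^3 + 5*j^2 - 4*j - 20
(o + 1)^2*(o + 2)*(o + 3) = o^4 + 7*o^3 + 17*o^2 + 17*o + 6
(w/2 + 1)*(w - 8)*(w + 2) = w^3/2 - 2*w^2 - 14*w - 16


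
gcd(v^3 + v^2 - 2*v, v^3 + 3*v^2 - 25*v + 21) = v - 1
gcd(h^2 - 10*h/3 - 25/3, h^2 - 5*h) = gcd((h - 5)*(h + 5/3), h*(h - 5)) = h - 5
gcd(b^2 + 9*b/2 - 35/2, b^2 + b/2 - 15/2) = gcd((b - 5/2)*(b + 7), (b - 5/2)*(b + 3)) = b - 5/2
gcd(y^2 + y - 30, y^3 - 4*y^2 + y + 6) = 1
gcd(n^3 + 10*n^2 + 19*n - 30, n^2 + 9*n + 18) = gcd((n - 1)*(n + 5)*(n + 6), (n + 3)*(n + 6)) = n + 6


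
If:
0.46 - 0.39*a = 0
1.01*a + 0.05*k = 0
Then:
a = 1.18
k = -23.83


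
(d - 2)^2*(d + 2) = d^3 - 2*d^2 - 4*d + 8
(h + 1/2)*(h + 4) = h^2 + 9*h/2 + 2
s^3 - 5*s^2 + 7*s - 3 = (s - 3)*(s - 1)^2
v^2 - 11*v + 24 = (v - 8)*(v - 3)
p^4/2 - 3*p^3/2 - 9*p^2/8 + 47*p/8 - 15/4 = (p/2 + 1)*(p - 5/2)*(p - 3/2)*(p - 1)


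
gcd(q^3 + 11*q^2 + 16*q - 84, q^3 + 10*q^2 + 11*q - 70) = q^2 + 5*q - 14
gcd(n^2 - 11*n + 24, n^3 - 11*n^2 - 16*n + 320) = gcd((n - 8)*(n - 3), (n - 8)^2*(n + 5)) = n - 8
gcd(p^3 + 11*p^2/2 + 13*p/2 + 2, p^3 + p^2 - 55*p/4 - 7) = p^2 + 9*p/2 + 2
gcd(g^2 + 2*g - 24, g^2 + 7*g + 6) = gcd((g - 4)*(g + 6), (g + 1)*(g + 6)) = g + 6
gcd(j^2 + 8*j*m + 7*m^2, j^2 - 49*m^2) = j + 7*m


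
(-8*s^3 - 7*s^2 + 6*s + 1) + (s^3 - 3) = -7*s^3 - 7*s^2 + 6*s - 2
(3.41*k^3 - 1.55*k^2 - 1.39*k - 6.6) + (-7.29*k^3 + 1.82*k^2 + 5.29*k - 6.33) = -3.88*k^3 + 0.27*k^2 + 3.9*k - 12.93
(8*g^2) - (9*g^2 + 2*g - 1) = -g^2 - 2*g + 1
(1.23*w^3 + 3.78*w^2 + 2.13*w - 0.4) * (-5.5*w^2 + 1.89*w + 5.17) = -6.765*w^5 - 18.4653*w^4 + 1.7883*w^3 + 25.7683*w^2 + 10.2561*w - 2.068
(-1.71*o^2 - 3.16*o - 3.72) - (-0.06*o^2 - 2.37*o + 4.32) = -1.65*o^2 - 0.79*o - 8.04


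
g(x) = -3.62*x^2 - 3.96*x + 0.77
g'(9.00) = -69.12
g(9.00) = -328.09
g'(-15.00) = 104.64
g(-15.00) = -754.33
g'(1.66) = -15.98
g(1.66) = -15.78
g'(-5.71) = 37.38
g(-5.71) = -94.65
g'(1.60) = -15.54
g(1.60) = -14.83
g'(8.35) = -64.41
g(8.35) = -284.69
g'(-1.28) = 5.31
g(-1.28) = -0.09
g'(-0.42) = -0.92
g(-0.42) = 1.79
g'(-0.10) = -3.24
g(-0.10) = 1.13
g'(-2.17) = 11.75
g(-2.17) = -7.68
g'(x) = -7.24*x - 3.96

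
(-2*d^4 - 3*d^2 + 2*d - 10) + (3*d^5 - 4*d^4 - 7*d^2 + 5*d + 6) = 3*d^5 - 6*d^4 - 10*d^2 + 7*d - 4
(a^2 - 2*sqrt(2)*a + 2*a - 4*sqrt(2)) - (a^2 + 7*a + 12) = -5*a - 2*sqrt(2)*a - 12 - 4*sqrt(2)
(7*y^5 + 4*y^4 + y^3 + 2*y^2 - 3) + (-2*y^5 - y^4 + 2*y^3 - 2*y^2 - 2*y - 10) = 5*y^5 + 3*y^4 + 3*y^3 - 2*y - 13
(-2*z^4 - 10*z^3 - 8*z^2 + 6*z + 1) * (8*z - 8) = -16*z^5 - 64*z^4 + 16*z^3 + 112*z^2 - 40*z - 8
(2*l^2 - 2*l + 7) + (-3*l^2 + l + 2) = -l^2 - l + 9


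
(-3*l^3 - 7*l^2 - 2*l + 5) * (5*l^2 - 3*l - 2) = -15*l^5 - 26*l^4 + 17*l^3 + 45*l^2 - 11*l - 10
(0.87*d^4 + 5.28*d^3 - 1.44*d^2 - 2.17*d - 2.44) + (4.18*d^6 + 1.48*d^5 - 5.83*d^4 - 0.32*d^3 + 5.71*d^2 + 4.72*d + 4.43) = 4.18*d^6 + 1.48*d^5 - 4.96*d^4 + 4.96*d^3 + 4.27*d^2 + 2.55*d + 1.99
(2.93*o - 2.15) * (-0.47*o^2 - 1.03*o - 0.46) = -1.3771*o^3 - 2.0074*o^2 + 0.8667*o + 0.989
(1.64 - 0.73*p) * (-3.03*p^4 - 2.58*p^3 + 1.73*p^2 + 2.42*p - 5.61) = 2.2119*p^5 - 3.0858*p^4 - 5.4941*p^3 + 1.0706*p^2 + 8.0641*p - 9.2004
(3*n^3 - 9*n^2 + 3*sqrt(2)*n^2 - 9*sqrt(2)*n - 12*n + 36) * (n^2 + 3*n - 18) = 3*n^5 + 3*sqrt(2)*n^4 - 93*n^3 - 81*sqrt(2)*n^2 + 162*n^2 + 162*sqrt(2)*n + 324*n - 648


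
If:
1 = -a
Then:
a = -1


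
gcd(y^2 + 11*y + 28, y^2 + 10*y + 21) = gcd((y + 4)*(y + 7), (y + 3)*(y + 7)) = y + 7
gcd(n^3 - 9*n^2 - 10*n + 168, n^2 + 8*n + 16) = n + 4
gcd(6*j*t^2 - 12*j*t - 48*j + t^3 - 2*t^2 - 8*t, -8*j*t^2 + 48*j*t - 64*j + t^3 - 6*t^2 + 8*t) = t - 4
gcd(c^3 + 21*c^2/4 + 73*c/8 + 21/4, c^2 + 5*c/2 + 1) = c + 2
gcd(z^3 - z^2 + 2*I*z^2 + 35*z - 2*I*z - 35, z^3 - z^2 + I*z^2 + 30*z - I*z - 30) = z^2 + z*(-1 - 5*I) + 5*I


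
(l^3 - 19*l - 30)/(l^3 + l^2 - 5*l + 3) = (l^2 - 3*l - 10)/(l^2 - 2*l + 1)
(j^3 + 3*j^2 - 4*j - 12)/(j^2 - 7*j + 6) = (j^3 + 3*j^2 - 4*j - 12)/(j^2 - 7*j + 6)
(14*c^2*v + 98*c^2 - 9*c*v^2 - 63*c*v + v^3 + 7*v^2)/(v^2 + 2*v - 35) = (14*c^2 - 9*c*v + v^2)/(v - 5)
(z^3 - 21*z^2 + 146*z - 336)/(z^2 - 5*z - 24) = (z^2 - 13*z + 42)/(z + 3)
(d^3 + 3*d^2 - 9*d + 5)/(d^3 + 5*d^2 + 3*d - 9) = (d^2 + 4*d - 5)/(d^2 + 6*d + 9)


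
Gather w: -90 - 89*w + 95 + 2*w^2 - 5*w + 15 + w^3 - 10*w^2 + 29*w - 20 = w^3 - 8*w^2 - 65*w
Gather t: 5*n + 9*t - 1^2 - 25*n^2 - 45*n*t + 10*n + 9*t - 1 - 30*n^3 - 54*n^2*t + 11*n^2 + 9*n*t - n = -30*n^3 - 14*n^2 + 14*n + t*(-54*n^2 - 36*n + 18) - 2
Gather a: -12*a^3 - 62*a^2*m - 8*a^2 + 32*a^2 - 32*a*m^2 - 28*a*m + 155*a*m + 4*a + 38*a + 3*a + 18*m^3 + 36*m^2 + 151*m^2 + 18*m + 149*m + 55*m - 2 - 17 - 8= -12*a^3 + a^2*(24 - 62*m) + a*(-32*m^2 + 127*m + 45) + 18*m^3 + 187*m^2 + 222*m - 27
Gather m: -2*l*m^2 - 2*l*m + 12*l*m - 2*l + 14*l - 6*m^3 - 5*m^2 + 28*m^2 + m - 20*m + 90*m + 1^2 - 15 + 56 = 12*l - 6*m^3 + m^2*(23 - 2*l) + m*(10*l + 71) + 42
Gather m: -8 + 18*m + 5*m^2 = 5*m^2 + 18*m - 8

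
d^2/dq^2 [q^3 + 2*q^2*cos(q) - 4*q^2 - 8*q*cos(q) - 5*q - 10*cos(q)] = -2*q^2*cos(q) + 8*sqrt(2)*q*cos(q + pi/4) + 6*q + 16*sin(q) + 14*cos(q) - 8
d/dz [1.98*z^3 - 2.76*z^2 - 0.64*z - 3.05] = 5.94*z^2 - 5.52*z - 0.64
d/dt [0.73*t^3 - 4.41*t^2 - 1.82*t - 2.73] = 2.19*t^2 - 8.82*t - 1.82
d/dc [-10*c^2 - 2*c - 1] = -20*c - 2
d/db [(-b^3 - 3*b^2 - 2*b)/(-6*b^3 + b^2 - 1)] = (-19*b^4 - 24*b^3 + 5*b^2 + 6*b + 2)/(36*b^6 - 12*b^5 + b^4 + 12*b^3 - 2*b^2 + 1)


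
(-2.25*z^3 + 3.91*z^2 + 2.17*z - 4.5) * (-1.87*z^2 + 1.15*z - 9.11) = 4.2075*z^5 - 9.8992*z^4 + 20.9361*z^3 - 24.7096*z^2 - 24.9437*z + 40.995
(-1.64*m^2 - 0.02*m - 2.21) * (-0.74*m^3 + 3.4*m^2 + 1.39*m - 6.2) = 1.2136*m^5 - 5.5612*m^4 - 0.7122*m^3 + 2.6262*m^2 - 2.9479*m + 13.702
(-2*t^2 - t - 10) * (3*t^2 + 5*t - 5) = -6*t^4 - 13*t^3 - 25*t^2 - 45*t + 50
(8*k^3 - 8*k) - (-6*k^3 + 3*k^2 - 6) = 14*k^3 - 3*k^2 - 8*k + 6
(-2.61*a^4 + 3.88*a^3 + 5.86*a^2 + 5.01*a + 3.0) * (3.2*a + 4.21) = -8.352*a^5 + 1.4279*a^4 + 35.0868*a^3 + 40.7026*a^2 + 30.6921*a + 12.63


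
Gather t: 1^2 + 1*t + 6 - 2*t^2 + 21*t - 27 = -2*t^2 + 22*t - 20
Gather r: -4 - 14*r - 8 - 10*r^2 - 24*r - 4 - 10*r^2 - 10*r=-20*r^2 - 48*r - 16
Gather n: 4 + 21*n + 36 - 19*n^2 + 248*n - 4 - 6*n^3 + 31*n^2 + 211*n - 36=-6*n^3 + 12*n^2 + 480*n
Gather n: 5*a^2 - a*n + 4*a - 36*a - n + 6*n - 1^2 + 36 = 5*a^2 - 32*a + n*(5 - a) + 35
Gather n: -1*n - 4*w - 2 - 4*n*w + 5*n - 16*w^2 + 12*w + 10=n*(4 - 4*w) - 16*w^2 + 8*w + 8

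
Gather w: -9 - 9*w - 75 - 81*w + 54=-90*w - 30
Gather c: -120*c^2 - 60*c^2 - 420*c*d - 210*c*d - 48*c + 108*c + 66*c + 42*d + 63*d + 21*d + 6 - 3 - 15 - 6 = -180*c^2 + c*(126 - 630*d) + 126*d - 18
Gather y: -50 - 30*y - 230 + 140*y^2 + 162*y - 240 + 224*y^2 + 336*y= 364*y^2 + 468*y - 520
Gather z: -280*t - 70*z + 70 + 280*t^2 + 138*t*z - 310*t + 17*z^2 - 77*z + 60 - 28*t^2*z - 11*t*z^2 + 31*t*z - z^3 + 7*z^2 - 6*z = 280*t^2 - 590*t - z^3 + z^2*(24 - 11*t) + z*(-28*t^2 + 169*t - 153) + 130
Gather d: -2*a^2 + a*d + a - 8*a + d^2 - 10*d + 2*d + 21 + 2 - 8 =-2*a^2 - 7*a + d^2 + d*(a - 8) + 15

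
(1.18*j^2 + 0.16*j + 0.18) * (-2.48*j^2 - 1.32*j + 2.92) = -2.9264*j^4 - 1.9544*j^3 + 2.788*j^2 + 0.2296*j + 0.5256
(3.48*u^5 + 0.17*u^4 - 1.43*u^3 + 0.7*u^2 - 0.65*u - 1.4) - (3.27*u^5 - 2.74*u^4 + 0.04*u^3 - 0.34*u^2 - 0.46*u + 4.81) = 0.21*u^5 + 2.91*u^4 - 1.47*u^3 + 1.04*u^2 - 0.19*u - 6.21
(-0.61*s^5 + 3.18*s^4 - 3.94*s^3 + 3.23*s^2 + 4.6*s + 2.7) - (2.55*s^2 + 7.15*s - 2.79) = -0.61*s^5 + 3.18*s^4 - 3.94*s^3 + 0.68*s^2 - 2.55*s + 5.49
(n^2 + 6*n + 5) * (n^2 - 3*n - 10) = n^4 + 3*n^3 - 23*n^2 - 75*n - 50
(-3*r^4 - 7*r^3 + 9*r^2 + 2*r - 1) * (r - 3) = -3*r^5 + 2*r^4 + 30*r^3 - 25*r^2 - 7*r + 3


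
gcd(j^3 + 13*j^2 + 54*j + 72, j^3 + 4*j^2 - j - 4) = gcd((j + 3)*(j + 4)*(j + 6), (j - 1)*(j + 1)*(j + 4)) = j + 4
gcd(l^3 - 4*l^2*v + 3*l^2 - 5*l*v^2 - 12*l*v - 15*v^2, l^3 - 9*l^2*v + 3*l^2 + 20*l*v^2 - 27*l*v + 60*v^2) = -l^2 + 5*l*v - 3*l + 15*v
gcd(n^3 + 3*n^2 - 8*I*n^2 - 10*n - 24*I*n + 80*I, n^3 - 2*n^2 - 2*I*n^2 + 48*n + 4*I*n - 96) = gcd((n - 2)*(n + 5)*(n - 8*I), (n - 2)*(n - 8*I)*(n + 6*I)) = n^2 + n*(-2 - 8*I) + 16*I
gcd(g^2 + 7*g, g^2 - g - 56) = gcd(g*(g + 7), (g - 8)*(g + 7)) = g + 7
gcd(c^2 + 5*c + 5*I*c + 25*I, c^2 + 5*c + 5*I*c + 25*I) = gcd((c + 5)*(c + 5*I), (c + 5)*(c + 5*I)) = c^2 + c*(5 + 5*I) + 25*I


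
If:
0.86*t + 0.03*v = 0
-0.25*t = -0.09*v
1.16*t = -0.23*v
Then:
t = 0.00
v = 0.00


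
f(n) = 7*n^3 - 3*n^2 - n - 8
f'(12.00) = 2951.00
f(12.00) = 11644.00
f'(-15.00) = 4814.00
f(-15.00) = -24293.00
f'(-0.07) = -0.48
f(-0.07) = -7.95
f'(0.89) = 10.29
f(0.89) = -6.33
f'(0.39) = -0.15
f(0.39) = -8.43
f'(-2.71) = 169.49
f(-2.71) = -166.64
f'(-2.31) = 124.92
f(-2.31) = -107.98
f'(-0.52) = 7.80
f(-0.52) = -9.28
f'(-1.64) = 65.32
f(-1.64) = -45.31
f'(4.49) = 395.42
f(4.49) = 560.66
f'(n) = 21*n^2 - 6*n - 1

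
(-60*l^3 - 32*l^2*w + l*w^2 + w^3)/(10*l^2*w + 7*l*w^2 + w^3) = (-6*l + w)/w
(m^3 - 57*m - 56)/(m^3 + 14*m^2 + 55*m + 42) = (m - 8)/(m + 6)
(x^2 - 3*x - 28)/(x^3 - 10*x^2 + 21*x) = (x + 4)/(x*(x - 3))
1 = 1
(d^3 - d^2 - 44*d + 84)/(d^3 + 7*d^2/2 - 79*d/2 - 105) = 2*(d - 2)/(2*d + 5)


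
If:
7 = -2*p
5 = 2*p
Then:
No Solution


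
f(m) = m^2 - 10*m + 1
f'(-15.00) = -40.00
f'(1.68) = -6.64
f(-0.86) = 10.34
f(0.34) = -2.28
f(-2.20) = 27.84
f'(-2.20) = -14.40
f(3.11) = -20.43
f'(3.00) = -4.00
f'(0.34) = -9.32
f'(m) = 2*m - 10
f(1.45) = -11.40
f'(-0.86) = -11.72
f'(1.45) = -7.10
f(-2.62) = 34.06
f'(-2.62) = -15.24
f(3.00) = -20.00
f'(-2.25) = -14.50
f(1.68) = -12.98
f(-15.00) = 376.00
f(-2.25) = 28.56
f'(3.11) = -3.78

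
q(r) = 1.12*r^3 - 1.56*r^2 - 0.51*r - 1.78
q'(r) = 3.36*r^2 - 3.12*r - 0.51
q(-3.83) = -85.63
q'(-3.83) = 60.73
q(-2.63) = -31.60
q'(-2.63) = 30.94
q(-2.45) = -26.37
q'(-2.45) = 27.30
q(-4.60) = -141.46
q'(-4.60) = 84.94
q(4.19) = 51.08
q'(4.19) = 45.41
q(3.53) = 26.25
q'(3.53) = 30.35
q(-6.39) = -354.45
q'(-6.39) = 156.62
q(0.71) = -2.53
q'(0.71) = -1.03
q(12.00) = 1702.82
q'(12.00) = 445.89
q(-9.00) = -940.03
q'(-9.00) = 299.73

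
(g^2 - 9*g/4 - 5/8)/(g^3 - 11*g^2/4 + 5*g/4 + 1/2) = (g - 5/2)/(g^2 - 3*g + 2)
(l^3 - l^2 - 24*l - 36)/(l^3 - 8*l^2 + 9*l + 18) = (l^2 + 5*l + 6)/(l^2 - 2*l - 3)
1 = 1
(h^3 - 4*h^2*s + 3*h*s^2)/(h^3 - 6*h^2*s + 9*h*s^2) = (-h + s)/(-h + 3*s)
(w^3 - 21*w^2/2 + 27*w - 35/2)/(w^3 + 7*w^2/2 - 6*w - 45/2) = (w^2 - 8*w + 7)/(w^2 + 6*w + 9)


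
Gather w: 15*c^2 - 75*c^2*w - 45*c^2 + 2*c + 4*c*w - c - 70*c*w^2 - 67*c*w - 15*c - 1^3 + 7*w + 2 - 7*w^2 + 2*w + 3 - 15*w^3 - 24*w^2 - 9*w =-30*c^2 - 14*c - 15*w^3 + w^2*(-70*c - 31) + w*(-75*c^2 - 63*c) + 4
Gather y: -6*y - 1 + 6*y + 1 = 0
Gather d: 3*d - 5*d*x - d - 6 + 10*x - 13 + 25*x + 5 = d*(2 - 5*x) + 35*x - 14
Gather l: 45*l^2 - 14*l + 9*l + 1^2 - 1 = 45*l^2 - 5*l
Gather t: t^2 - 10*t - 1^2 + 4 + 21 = t^2 - 10*t + 24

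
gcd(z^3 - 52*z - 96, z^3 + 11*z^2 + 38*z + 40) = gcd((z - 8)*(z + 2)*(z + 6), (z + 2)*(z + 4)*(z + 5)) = z + 2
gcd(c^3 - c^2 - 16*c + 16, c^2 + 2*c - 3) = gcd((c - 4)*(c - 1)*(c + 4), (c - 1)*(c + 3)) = c - 1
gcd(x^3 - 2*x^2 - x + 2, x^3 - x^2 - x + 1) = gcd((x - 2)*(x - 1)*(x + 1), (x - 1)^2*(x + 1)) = x^2 - 1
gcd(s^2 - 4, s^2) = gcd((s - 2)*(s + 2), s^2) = 1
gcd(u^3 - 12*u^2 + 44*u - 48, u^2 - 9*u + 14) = u - 2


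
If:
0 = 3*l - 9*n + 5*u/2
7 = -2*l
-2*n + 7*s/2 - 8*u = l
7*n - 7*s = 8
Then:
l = -7/2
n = -341/273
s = -653/273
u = -27/91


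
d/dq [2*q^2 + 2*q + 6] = 4*q + 2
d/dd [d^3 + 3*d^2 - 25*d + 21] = 3*d^2 + 6*d - 25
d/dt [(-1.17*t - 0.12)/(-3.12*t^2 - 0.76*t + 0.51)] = (3.6504*t^2 + 0.8892*t - (1.17*t + 0.12)*(6.24*t + 0.76) - 0.5967)/(3.12*t^2 + 0.76*t - 0.51)^2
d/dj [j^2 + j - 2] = 2*j + 1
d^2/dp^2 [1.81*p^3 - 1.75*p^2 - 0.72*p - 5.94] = 10.86*p - 3.5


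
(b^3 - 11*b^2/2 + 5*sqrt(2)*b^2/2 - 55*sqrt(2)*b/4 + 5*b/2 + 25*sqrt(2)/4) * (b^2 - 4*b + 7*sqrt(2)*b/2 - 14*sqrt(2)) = b^5 - 19*b^4/2 + 6*sqrt(2)*b^4 - 57*sqrt(2)*b^3 + 42*b^3 - 705*b^2/4 + 147*sqrt(2)*b^2 - 60*sqrt(2)*b + 1715*b/4 - 175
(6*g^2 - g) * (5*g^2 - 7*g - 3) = 30*g^4 - 47*g^3 - 11*g^2 + 3*g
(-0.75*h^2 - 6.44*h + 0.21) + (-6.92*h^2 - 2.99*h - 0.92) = -7.67*h^2 - 9.43*h - 0.71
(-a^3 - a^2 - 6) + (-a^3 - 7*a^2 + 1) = -2*a^3 - 8*a^2 - 5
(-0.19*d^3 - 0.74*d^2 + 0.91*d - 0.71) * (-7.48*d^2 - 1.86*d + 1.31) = 1.4212*d^5 + 5.8886*d^4 - 5.6793*d^3 + 2.6488*d^2 + 2.5127*d - 0.9301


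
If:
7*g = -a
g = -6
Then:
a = 42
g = -6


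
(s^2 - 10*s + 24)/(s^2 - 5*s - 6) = (s - 4)/(s + 1)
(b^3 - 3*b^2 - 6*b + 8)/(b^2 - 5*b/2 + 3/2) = 2*(b^2 - 2*b - 8)/(2*b - 3)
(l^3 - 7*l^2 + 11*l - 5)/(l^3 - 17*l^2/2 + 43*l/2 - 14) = 2*(l^2 - 6*l + 5)/(2*l^2 - 15*l + 28)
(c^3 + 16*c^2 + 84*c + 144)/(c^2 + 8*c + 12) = (c^2 + 10*c + 24)/(c + 2)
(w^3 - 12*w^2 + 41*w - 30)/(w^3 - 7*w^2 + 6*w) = (w - 5)/w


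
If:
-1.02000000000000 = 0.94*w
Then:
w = -1.09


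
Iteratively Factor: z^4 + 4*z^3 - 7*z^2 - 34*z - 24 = (z - 3)*(z^3 + 7*z^2 + 14*z + 8) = (z - 3)*(z + 1)*(z^2 + 6*z + 8) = (z - 3)*(z + 1)*(z + 4)*(z + 2)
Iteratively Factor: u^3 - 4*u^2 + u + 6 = (u - 3)*(u^2 - u - 2) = (u - 3)*(u + 1)*(u - 2)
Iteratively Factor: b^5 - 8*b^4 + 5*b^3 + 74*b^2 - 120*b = (b + 3)*(b^4 - 11*b^3 + 38*b^2 - 40*b) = b*(b + 3)*(b^3 - 11*b^2 + 38*b - 40) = b*(b - 5)*(b + 3)*(b^2 - 6*b + 8) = b*(b - 5)*(b - 4)*(b + 3)*(b - 2)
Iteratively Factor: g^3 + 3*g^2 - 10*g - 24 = (g + 2)*(g^2 + g - 12) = (g - 3)*(g + 2)*(g + 4)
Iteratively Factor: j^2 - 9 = (j + 3)*(j - 3)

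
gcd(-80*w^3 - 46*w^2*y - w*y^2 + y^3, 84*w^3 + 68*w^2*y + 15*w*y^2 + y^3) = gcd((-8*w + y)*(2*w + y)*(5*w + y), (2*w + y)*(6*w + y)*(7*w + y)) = 2*w + y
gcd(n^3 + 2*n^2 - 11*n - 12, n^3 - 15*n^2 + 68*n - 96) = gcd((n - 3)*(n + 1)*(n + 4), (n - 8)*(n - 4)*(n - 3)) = n - 3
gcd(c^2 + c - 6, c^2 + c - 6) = c^2 + c - 6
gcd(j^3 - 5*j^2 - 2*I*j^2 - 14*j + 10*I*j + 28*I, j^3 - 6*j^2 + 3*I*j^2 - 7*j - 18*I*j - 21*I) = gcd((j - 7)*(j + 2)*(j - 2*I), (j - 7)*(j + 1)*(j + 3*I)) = j - 7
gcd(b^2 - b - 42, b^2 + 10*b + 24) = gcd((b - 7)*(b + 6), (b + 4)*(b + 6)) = b + 6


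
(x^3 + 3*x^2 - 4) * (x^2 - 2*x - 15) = x^5 + x^4 - 21*x^3 - 49*x^2 + 8*x + 60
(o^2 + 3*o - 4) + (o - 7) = o^2 + 4*o - 11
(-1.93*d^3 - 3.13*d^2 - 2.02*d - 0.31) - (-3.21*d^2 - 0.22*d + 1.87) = -1.93*d^3 + 0.0800000000000001*d^2 - 1.8*d - 2.18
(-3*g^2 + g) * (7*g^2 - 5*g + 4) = -21*g^4 + 22*g^3 - 17*g^2 + 4*g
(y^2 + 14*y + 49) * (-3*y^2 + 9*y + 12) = -3*y^4 - 33*y^3 - 9*y^2 + 609*y + 588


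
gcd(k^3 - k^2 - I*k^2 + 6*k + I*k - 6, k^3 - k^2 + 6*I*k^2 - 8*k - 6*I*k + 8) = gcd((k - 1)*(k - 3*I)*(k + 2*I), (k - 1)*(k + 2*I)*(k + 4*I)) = k^2 + k*(-1 + 2*I) - 2*I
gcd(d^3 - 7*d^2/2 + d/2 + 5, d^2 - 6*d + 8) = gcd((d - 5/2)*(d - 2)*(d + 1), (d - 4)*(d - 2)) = d - 2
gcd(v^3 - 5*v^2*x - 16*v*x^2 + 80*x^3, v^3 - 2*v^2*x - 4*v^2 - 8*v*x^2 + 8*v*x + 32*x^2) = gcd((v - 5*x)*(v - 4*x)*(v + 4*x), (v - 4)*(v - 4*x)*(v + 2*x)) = -v + 4*x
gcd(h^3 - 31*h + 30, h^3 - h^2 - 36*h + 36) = h^2 + 5*h - 6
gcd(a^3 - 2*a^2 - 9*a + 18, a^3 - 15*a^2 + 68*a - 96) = a - 3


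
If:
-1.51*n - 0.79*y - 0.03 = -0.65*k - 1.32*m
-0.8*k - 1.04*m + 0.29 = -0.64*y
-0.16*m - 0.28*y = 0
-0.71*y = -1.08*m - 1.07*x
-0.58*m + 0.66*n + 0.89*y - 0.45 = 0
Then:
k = 1.14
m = -0.44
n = -0.05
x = 0.61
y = 0.25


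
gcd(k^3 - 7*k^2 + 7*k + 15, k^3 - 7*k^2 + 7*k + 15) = k^3 - 7*k^2 + 7*k + 15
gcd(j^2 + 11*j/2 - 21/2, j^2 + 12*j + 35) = j + 7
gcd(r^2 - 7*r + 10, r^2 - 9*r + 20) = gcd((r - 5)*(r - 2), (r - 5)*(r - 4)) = r - 5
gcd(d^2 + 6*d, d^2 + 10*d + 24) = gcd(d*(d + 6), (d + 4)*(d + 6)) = d + 6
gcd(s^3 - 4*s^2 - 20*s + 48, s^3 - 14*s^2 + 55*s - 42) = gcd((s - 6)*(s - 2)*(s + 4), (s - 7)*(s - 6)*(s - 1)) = s - 6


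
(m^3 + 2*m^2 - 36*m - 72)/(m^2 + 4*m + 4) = (m^2 - 36)/(m + 2)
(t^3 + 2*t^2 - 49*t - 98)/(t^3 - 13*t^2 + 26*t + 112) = (t + 7)/(t - 8)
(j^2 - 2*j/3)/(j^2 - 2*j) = (j - 2/3)/(j - 2)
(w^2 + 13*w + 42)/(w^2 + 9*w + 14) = (w + 6)/(w + 2)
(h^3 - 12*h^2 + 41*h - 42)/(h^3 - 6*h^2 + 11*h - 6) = (h - 7)/(h - 1)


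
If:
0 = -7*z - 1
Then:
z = -1/7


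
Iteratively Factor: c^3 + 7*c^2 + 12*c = (c + 4)*(c^2 + 3*c) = c*(c + 4)*(c + 3)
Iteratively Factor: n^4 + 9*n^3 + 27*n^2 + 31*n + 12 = (n + 3)*(n^3 + 6*n^2 + 9*n + 4) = (n + 3)*(n + 4)*(n^2 + 2*n + 1) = (n + 1)*(n + 3)*(n + 4)*(n + 1)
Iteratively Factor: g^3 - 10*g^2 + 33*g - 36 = (g - 3)*(g^2 - 7*g + 12) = (g - 3)^2*(g - 4)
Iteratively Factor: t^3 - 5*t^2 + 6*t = (t - 2)*(t^2 - 3*t) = t*(t - 2)*(t - 3)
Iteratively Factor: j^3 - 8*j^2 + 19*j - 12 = (j - 1)*(j^2 - 7*j + 12) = (j - 3)*(j - 1)*(j - 4)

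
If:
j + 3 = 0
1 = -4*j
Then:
No Solution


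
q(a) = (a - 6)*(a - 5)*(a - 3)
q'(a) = (a - 6)*(a - 5) + (a - 6)*(a - 3) + (a - 5)*(a - 3) = 3*a^2 - 28*a + 63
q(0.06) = -86.27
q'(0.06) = 61.33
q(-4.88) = -847.06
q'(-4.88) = 271.08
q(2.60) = -3.26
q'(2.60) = 10.48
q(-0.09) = -95.78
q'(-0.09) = 65.54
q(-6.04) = -1201.61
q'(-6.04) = 341.56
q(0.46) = -63.89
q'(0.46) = 50.75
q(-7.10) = -1600.95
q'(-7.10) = 413.03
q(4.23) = 1.68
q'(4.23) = -1.76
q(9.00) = 72.00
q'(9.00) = 54.00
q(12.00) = 378.00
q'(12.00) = 159.00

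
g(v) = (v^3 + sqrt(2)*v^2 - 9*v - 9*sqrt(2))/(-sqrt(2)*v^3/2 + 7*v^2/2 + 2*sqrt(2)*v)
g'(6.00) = 54.34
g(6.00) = -20.50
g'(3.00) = 1.27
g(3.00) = 0.00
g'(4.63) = 6.20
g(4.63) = 4.19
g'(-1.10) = -8.38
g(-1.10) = -1.19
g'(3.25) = 1.41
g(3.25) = 0.33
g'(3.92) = 2.32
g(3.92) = 1.52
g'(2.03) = 1.33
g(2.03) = -1.18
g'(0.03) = 4996.73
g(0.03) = -147.72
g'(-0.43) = -0.09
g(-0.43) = 16.92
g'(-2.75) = 0.23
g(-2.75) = 0.06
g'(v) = (3*v^2 + 2*sqrt(2)*v - 9)/(-sqrt(2)*v^3/2 + 7*v^2/2 + 2*sqrt(2)*v) + (3*sqrt(2)*v^2/2 - 7*v - 2*sqrt(2))*(v^3 + sqrt(2)*v^2 - 9*v - 9*sqrt(2))/(-sqrt(2)*v^3/2 + 7*v^2/2 + 2*sqrt(2)*v)^2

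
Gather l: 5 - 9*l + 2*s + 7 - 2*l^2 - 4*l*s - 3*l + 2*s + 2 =-2*l^2 + l*(-4*s - 12) + 4*s + 14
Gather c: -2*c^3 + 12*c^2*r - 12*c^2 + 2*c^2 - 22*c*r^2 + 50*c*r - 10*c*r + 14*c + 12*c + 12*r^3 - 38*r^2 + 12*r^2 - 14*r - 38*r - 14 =-2*c^3 + c^2*(12*r - 10) + c*(-22*r^2 + 40*r + 26) + 12*r^3 - 26*r^2 - 52*r - 14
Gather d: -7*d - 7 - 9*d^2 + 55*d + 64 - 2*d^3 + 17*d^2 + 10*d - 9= -2*d^3 + 8*d^2 + 58*d + 48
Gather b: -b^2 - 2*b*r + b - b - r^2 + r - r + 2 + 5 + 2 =-b^2 - 2*b*r - r^2 + 9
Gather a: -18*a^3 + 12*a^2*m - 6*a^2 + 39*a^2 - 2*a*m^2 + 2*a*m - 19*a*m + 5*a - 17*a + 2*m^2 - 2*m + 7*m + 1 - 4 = -18*a^3 + a^2*(12*m + 33) + a*(-2*m^2 - 17*m - 12) + 2*m^2 + 5*m - 3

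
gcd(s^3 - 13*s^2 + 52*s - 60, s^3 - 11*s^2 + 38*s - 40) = s^2 - 7*s + 10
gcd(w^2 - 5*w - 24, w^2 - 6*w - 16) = w - 8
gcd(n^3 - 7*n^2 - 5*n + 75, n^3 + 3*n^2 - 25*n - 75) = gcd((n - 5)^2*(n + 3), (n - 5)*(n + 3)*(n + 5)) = n^2 - 2*n - 15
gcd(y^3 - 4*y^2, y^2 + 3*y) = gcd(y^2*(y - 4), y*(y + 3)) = y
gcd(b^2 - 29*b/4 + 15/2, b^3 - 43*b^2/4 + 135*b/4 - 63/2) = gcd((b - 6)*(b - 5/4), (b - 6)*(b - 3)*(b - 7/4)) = b - 6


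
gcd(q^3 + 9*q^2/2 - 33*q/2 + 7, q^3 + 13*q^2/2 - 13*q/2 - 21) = q^2 + 5*q - 14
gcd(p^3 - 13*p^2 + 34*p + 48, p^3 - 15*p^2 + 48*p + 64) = p^2 - 7*p - 8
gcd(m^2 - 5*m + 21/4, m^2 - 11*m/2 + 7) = m - 7/2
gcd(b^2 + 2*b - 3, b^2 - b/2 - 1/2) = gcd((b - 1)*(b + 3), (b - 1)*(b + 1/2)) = b - 1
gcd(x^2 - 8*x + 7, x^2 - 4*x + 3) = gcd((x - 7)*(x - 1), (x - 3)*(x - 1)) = x - 1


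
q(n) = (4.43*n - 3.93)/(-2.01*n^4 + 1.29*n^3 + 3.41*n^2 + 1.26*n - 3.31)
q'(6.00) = 0.01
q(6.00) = -0.01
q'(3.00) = 0.11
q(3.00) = -0.10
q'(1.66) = 29.33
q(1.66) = -2.89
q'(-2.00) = 0.59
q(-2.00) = 0.37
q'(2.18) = 0.77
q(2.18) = -0.35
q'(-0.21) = -1.26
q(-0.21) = 1.41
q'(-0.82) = 0.31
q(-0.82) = 2.06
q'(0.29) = -0.40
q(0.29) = 1.00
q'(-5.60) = 0.01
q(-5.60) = 0.01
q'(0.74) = 2.16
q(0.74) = 1.10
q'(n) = (4.43*n - 3.93)*(8.04*n^3 - 3.87*n^2 - 6.82*n - 1.26)/(-2.01*n^4 + 1.29*n^3 + 3.41*n^2 + 1.26*n - 3.31)^2 + 4.43/(-2.01*n^4 + 1.29*n^3 + 3.41*n^2 + 1.26*n - 3.31)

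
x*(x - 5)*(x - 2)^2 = x^4 - 9*x^3 + 24*x^2 - 20*x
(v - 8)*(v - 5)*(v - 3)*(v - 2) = v^4 - 18*v^3 + 111*v^2 - 278*v + 240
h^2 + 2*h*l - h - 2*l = (h - 1)*(h + 2*l)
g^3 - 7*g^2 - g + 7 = (g - 7)*(g - 1)*(g + 1)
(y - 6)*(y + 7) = y^2 + y - 42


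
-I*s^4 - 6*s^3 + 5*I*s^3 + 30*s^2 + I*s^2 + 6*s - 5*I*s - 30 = (s - 5)*(s - 1)*(s - 6*I)*(-I*s - I)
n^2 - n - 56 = (n - 8)*(n + 7)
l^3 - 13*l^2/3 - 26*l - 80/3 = (l - 8)*(l + 5/3)*(l + 2)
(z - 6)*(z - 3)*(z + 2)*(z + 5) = z^4 - 2*z^3 - 35*z^2 + 36*z + 180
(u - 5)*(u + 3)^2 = u^3 + u^2 - 21*u - 45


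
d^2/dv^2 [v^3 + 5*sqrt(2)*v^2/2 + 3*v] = 6*v + 5*sqrt(2)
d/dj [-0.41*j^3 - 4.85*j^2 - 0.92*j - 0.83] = -1.23*j^2 - 9.7*j - 0.92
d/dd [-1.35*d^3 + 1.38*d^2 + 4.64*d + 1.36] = -4.05*d^2 + 2.76*d + 4.64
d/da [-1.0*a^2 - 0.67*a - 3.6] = -2.0*a - 0.67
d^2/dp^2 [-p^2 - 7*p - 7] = -2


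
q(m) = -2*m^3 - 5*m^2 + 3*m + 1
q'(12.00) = -981.00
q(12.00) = -4139.00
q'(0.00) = 3.00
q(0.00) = 1.00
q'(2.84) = -73.79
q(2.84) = -76.62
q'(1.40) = -22.76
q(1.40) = -10.09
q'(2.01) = -41.34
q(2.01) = -29.41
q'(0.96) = -12.13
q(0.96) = -2.50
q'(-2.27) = -5.22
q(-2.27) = -8.18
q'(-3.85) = -47.44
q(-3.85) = 29.47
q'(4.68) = -175.21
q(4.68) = -299.48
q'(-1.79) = 1.68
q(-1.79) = -8.92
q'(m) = -6*m^2 - 10*m + 3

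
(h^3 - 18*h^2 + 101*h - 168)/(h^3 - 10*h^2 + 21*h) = (h - 8)/h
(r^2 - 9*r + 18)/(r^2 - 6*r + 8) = (r^2 - 9*r + 18)/(r^2 - 6*r + 8)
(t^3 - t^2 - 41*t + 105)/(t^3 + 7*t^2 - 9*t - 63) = (t - 5)/(t + 3)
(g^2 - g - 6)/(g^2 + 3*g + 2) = (g - 3)/(g + 1)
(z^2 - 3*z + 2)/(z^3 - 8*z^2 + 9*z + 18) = (z^2 - 3*z + 2)/(z^3 - 8*z^2 + 9*z + 18)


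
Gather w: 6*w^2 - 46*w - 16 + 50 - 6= 6*w^2 - 46*w + 28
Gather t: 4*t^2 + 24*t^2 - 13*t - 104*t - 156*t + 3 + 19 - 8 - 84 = 28*t^2 - 273*t - 70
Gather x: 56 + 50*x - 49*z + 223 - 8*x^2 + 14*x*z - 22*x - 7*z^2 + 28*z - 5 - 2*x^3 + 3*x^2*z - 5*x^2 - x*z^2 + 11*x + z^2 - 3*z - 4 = -2*x^3 + x^2*(3*z - 13) + x*(-z^2 + 14*z + 39) - 6*z^2 - 24*z + 270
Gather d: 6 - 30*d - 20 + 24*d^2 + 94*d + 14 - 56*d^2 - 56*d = -32*d^2 + 8*d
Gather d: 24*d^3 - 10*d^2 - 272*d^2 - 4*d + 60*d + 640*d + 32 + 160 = 24*d^3 - 282*d^2 + 696*d + 192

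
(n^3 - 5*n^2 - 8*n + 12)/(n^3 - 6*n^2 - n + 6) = (n + 2)/(n + 1)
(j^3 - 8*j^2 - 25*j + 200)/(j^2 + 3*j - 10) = (j^2 - 13*j + 40)/(j - 2)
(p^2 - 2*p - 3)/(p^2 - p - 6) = (p + 1)/(p + 2)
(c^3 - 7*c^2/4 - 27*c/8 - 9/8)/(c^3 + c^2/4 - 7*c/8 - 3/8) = (c - 3)/(c - 1)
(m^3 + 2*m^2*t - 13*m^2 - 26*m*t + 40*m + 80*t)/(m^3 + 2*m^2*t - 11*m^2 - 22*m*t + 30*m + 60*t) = (m - 8)/(m - 6)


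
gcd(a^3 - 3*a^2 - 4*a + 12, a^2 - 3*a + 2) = a - 2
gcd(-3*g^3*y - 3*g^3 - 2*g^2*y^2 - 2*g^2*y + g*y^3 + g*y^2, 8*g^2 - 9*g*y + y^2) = 1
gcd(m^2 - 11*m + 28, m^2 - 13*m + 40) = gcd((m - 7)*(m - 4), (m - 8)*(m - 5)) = 1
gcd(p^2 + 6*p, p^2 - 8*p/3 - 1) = 1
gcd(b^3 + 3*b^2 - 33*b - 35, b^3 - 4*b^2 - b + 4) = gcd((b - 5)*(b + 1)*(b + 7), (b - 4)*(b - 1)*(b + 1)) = b + 1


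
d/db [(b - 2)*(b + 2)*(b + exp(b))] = b^2*exp(b) + 3*b^2 + 2*b*exp(b) - 4*exp(b) - 4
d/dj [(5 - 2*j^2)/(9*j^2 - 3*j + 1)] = (6*j^2 - 94*j + 15)/(81*j^4 - 54*j^3 + 27*j^2 - 6*j + 1)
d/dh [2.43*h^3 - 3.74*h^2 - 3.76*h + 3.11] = 7.29*h^2 - 7.48*h - 3.76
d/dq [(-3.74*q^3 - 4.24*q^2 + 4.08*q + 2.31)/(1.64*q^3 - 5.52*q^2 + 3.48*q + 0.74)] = (27.5984*q^4 - 39.4128*q^3 - 11.9016*q^2 + 19.2272*q - 5.0196)/(2.6896*q^6 - 18.1056*q^5 + 41.8848*q^4 - 35.992*q^3 + 3.9408*q^2 + 5.1504*q + 0.5476)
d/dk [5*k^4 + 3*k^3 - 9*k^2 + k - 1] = 20*k^3 + 9*k^2 - 18*k + 1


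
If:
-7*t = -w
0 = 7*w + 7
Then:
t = -1/7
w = -1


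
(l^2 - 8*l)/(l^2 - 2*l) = (l - 8)/(l - 2)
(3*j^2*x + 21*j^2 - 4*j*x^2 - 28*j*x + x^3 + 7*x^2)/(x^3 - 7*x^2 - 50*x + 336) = (3*j^2 - 4*j*x + x^2)/(x^2 - 14*x + 48)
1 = 1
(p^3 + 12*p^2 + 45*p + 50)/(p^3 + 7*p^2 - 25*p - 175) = (p^2 + 7*p + 10)/(p^2 + 2*p - 35)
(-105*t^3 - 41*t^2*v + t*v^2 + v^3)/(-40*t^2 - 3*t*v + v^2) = (21*t^2 + 4*t*v - v^2)/(8*t - v)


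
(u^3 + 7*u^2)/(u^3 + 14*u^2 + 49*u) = u/(u + 7)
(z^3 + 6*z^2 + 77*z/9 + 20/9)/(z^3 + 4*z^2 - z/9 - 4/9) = (3*z + 5)/(3*z - 1)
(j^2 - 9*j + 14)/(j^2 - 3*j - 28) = (j - 2)/(j + 4)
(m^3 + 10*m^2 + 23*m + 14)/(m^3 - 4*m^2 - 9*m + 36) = (m^3 + 10*m^2 + 23*m + 14)/(m^3 - 4*m^2 - 9*m + 36)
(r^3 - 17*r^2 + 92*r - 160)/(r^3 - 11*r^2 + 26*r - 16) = (r^2 - 9*r + 20)/(r^2 - 3*r + 2)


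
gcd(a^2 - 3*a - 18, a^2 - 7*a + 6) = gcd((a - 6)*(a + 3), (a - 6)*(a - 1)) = a - 6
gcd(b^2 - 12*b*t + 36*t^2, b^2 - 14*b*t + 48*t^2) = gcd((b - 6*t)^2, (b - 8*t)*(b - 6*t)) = -b + 6*t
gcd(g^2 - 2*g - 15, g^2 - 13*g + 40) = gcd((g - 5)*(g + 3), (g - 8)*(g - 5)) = g - 5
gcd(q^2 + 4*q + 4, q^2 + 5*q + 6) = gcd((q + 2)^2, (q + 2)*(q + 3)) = q + 2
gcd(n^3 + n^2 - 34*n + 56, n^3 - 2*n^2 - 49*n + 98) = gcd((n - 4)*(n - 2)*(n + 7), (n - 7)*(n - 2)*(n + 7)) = n^2 + 5*n - 14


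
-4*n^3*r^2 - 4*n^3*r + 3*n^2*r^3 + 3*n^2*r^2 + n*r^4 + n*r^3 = r*(-n + r)*(4*n + r)*(n*r + n)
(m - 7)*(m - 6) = m^2 - 13*m + 42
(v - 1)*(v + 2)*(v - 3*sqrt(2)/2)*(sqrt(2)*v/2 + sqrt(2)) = sqrt(2)*v^4/2 - 3*v^3/2 + 3*sqrt(2)*v^3/2 - 9*v^2/2 - 2*sqrt(2)*v + 6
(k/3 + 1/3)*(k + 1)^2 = k^3/3 + k^2 + k + 1/3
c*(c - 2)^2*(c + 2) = c^4 - 2*c^3 - 4*c^2 + 8*c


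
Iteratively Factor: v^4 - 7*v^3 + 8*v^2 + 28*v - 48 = (v - 4)*(v^3 - 3*v^2 - 4*v + 12) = (v - 4)*(v + 2)*(v^2 - 5*v + 6) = (v - 4)*(v - 3)*(v + 2)*(v - 2)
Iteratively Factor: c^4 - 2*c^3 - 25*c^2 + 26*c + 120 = (c + 2)*(c^3 - 4*c^2 - 17*c + 60) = (c - 3)*(c + 2)*(c^2 - c - 20) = (c - 5)*(c - 3)*(c + 2)*(c + 4)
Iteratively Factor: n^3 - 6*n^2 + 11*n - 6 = (n - 1)*(n^2 - 5*n + 6) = (n - 2)*(n - 1)*(n - 3)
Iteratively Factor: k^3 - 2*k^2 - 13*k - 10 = (k - 5)*(k^2 + 3*k + 2) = (k - 5)*(k + 2)*(k + 1)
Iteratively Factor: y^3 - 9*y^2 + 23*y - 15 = (y - 1)*(y^2 - 8*y + 15) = (y - 3)*(y - 1)*(y - 5)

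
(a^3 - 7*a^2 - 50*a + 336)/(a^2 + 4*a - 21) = (a^2 - 14*a + 48)/(a - 3)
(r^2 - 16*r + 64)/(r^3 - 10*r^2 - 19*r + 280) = (r - 8)/(r^2 - 2*r - 35)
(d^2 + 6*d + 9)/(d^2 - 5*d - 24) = (d + 3)/(d - 8)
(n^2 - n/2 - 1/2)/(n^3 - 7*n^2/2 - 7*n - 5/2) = (n - 1)/(n^2 - 4*n - 5)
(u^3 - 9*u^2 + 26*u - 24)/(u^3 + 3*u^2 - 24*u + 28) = (u^2 - 7*u + 12)/(u^2 + 5*u - 14)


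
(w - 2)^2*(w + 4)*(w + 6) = w^4 + 6*w^3 - 12*w^2 - 56*w + 96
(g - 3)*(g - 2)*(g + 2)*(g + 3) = g^4 - 13*g^2 + 36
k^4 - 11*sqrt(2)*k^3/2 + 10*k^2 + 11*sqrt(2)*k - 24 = (k - 4*sqrt(2))*(k - 3*sqrt(2)/2)*(k - sqrt(2))*(k + sqrt(2))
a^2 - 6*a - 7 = (a - 7)*(a + 1)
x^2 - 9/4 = (x - 3/2)*(x + 3/2)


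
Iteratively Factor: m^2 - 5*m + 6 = (m - 3)*(m - 2)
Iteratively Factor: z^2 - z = (z - 1)*(z)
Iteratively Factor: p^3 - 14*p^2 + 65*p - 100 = (p - 4)*(p^2 - 10*p + 25) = (p - 5)*(p - 4)*(p - 5)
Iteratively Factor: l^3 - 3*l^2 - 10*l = (l - 5)*(l^2 + 2*l) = l*(l - 5)*(l + 2)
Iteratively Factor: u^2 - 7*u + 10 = (u - 5)*(u - 2)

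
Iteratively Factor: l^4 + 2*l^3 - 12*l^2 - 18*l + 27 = (l + 3)*(l^3 - l^2 - 9*l + 9) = (l + 3)^2*(l^2 - 4*l + 3) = (l - 1)*(l + 3)^2*(l - 3)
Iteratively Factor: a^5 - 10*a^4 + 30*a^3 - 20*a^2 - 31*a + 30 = (a - 5)*(a^4 - 5*a^3 + 5*a^2 + 5*a - 6) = (a - 5)*(a - 3)*(a^3 - 2*a^2 - a + 2) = (a - 5)*(a - 3)*(a - 1)*(a^2 - a - 2) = (a - 5)*(a - 3)*(a - 1)*(a + 1)*(a - 2)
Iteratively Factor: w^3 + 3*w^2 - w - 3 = (w - 1)*(w^2 + 4*w + 3) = (w - 1)*(w + 1)*(w + 3)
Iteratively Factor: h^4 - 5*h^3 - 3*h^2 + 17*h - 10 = (h - 1)*(h^3 - 4*h^2 - 7*h + 10) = (h - 1)^2*(h^2 - 3*h - 10) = (h - 1)^2*(h + 2)*(h - 5)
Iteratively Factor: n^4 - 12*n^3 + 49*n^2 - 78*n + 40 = (n - 4)*(n^3 - 8*n^2 + 17*n - 10) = (n - 5)*(n - 4)*(n^2 - 3*n + 2) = (n - 5)*(n - 4)*(n - 2)*(n - 1)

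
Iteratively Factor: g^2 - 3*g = (g)*(g - 3)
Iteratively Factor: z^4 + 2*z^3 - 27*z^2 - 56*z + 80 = (z + 4)*(z^3 - 2*z^2 - 19*z + 20) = (z - 1)*(z + 4)*(z^2 - z - 20) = (z - 1)*(z + 4)^2*(z - 5)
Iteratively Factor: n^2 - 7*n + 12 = (n - 4)*(n - 3)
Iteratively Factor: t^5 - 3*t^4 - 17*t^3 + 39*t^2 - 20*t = (t + 4)*(t^4 - 7*t^3 + 11*t^2 - 5*t) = (t - 5)*(t + 4)*(t^3 - 2*t^2 + t) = t*(t - 5)*(t + 4)*(t^2 - 2*t + 1) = t*(t - 5)*(t - 1)*(t + 4)*(t - 1)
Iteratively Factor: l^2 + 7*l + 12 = (l + 4)*(l + 3)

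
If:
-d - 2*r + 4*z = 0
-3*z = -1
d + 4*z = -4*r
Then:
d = 4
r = -4/3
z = 1/3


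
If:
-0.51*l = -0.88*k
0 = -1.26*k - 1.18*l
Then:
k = 0.00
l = 0.00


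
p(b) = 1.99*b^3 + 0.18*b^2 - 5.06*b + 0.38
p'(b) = 5.97*b^2 + 0.36*b - 5.06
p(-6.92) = -615.42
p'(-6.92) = 278.33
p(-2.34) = -12.29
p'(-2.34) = 26.79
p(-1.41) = 2.29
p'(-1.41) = 6.30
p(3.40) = 63.47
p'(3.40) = 65.18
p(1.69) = 1.95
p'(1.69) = 12.60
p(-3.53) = -67.05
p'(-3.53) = 68.06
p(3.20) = 51.24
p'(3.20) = 57.22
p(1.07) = -2.39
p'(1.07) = 2.16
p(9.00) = 1420.13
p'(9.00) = 481.75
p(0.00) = 0.38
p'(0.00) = -5.06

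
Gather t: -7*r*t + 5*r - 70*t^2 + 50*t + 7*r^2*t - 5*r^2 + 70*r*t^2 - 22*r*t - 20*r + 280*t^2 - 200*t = -5*r^2 - 15*r + t^2*(70*r + 210) + t*(7*r^2 - 29*r - 150)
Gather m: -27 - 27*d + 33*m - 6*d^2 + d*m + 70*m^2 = -6*d^2 - 27*d + 70*m^2 + m*(d + 33) - 27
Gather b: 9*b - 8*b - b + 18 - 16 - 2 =0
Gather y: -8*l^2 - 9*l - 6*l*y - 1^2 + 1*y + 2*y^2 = -8*l^2 - 9*l + 2*y^2 + y*(1 - 6*l) - 1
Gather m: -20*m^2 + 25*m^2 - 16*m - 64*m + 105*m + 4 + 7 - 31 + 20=5*m^2 + 25*m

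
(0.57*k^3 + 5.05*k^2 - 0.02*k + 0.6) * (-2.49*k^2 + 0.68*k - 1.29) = -1.4193*k^5 - 12.1869*k^4 + 2.7485*k^3 - 8.0221*k^2 + 0.4338*k - 0.774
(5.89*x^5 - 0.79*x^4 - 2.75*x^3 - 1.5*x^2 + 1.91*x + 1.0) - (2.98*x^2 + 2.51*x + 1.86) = 5.89*x^5 - 0.79*x^4 - 2.75*x^3 - 4.48*x^2 - 0.6*x - 0.86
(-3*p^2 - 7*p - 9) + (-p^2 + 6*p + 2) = -4*p^2 - p - 7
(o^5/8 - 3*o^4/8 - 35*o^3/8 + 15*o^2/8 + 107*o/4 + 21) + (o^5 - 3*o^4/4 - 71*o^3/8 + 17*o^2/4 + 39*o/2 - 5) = 9*o^5/8 - 9*o^4/8 - 53*o^3/4 + 49*o^2/8 + 185*o/4 + 16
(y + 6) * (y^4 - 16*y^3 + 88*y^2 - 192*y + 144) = y^5 - 10*y^4 - 8*y^3 + 336*y^2 - 1008*y + 864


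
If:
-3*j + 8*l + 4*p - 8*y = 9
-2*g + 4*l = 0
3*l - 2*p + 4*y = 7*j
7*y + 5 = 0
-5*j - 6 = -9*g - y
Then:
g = 242/413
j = -17/59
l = 121/413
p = 8/413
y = -5/7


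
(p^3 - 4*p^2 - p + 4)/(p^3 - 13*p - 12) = (p - 1)/(p + 3)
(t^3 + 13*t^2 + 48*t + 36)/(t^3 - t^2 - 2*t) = (t^2 + 12*t + 36)/(t*(t - 2))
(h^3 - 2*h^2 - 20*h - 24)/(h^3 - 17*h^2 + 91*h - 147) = (h^3 - 2*h^2 - 20*h - 24)/(h^3 - 17*h^2 + 91*h - 147)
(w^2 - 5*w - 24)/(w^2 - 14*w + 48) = (w + 3)/(w - 6)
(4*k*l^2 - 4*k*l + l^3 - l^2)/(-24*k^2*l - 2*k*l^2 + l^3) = (1 - l)/(6*k - l)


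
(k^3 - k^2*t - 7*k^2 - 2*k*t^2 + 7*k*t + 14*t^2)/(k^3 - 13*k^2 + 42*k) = (k^2 - k*t - 2*t^2)/(k*(k - 6))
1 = 1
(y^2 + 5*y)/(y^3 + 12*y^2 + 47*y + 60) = y/(y^2 + 7*y + 12)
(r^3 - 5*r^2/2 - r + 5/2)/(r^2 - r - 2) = (2*r^2 - 7*r + 5)/(2*(r - 2))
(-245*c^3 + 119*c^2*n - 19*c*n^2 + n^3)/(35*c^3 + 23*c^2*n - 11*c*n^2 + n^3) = (-7*c + n)/(c + n)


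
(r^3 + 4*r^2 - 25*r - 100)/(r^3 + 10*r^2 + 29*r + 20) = (r - 5)/(r + 1)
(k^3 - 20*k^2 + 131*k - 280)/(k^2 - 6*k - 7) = (k^2 - 13*k + 40)/(k + 1)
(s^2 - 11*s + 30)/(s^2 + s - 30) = (s - 6)/(s + 6)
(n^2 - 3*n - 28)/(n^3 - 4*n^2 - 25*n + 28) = 1/(n - 1)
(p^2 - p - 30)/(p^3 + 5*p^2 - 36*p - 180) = 1/(p + 6)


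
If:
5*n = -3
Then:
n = -3/5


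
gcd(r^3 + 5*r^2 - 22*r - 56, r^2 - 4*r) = r - 4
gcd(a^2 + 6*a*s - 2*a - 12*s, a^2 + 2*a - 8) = a - 2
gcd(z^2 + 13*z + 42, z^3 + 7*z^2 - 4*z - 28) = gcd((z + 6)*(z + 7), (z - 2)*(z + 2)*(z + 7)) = z + 7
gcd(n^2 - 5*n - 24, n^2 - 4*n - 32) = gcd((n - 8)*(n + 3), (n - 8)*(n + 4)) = n - 8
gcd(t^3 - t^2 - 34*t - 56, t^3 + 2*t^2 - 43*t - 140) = t^2 - 3*t - 28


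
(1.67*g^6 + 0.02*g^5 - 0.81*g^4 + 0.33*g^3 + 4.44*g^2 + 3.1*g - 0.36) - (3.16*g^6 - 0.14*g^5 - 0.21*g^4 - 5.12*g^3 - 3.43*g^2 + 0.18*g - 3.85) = -1.49*g^6 + 0.16*g^5 - 0.6*g^4 + 5.45*g^3 + 7.87*g^2 + 2.92*g + 3.49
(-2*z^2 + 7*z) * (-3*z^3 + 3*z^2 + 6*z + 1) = 6*z^5 - 27*z^4 + 9*z^3 + 40*z^2 + 7*z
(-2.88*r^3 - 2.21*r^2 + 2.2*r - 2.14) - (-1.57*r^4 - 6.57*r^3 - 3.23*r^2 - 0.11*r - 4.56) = 1.57*r^4 + 3.69*r^3 + 1.02*r^2 + 2.31*r + 2.42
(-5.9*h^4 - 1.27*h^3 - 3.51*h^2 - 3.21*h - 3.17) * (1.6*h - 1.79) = -9.44*h^5 + 8.529*h^4 - 3.3427*h^3 + 1.1469*h^2 + 0.6739*h + 5.6743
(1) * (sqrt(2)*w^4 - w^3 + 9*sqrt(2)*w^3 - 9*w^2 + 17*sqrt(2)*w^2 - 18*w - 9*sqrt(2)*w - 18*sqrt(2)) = sqrt(2)*w^4 - w^3 + 9*sqrt(2)*w^3 - 9*w^2 + 17*sqrt(2)*w^2 - 18*w - 9*sqrt(2)*w - 18*sqrt(2)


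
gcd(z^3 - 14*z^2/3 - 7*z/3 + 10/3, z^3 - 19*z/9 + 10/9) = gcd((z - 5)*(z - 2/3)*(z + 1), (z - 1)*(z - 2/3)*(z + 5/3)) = z - 2/3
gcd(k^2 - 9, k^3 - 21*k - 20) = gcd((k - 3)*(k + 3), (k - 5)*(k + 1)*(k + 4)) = 1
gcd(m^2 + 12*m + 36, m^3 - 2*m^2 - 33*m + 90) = m + 6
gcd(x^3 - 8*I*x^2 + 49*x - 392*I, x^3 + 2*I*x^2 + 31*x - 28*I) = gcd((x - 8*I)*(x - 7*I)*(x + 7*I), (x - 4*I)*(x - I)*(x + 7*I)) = x + 7*I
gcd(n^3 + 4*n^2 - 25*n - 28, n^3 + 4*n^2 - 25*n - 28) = n^3 + 4*n^2 - 25*n - 28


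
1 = 1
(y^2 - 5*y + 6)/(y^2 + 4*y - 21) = (y - 2)/(y + 7)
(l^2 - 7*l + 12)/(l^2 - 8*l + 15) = (l - 4)/(l - 5)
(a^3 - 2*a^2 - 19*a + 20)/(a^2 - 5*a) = a + 3 - 4/a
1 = 1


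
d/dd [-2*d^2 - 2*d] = -4*d - 2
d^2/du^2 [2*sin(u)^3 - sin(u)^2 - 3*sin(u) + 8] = -18*sin(u)^3 + 4*sin(u)^2 + 15*sin(u) - 2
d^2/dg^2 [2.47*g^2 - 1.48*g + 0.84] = 4.94000000000000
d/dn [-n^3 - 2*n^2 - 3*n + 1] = -3*n^2 - 4*n - 3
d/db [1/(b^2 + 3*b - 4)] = (-2*b - 3)/(b^2 + 3*b - 4)^2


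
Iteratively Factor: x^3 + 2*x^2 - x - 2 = (x - 1)*(x^2 + 3*x + 2) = (x - 1)*(x + 1)*(x + 2)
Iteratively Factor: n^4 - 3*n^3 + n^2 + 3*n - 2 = (n + 1)*(n^3 - 4*n^2 + 5*n - 2) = (n - 2)*(n + 1)*(n^2 - 2*n + 1) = (n - 2)*(n - 1)*(n + 1)*(n - 1)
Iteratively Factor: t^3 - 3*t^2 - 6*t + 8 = (t - 1)*(t^2 - 2*t - 8) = (t - 1)*(t + 2)*(t - 4)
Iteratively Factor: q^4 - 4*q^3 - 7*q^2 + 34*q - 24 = (q - 4)*(q^3 - 7*q + 6) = (q - 4)*(q - 1)*(q^2 + q - 6) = (q - 4)*(q - 1)*(q + 3)*(q - 2)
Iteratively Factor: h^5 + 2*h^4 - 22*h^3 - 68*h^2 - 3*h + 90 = (h - 1)*(h^4 + 3*h^3 - 19*h^2 - 87*h - 90) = (h - 1)*(h + 2)*(h^3 + h^2 - 21*h - 45) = (h - 5)*(h - 1)*(h + 2)*(h^2 + 6*h + 9) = (h - 5)*(h - 1)*(h + 2)*(h + 3)*(h + 3)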